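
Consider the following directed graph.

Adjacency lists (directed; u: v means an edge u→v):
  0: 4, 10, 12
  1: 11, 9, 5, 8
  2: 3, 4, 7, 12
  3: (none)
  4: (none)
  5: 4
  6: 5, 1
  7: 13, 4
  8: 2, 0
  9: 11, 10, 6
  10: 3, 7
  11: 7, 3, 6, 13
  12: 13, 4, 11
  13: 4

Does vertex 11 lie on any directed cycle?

11 is on a cycle iff 11 can reach itself via ≥1 edge.
11 → 6 → 1 → 11 — yes.

Yes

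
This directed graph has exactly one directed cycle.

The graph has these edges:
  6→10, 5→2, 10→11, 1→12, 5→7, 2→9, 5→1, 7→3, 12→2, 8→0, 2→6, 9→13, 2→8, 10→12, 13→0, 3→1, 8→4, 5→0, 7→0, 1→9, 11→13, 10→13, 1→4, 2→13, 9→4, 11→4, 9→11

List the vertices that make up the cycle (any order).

DFS with gray/black marking from 2:
2 gray
  9 gray
    4 gray
    4 black
    11 gray
      11→4: 4 black — skip
      13 gray
        0 gray
        0 black
      13 black
    11 black
    9→13: 13 black — skip
  9 black
  8 gray
    8→4: 4 black — skip
    8→0: 0 black — skip
  8 black
  6 gray
    10 gray
      10→13: 13 black — skip
      12 gray
        12→2: 2 is gray → back edge
Back edge closes the cycle 2 → 6 → 10 → 12 → 2; its vertices are {2, 6, 10, 12}.

2, 6, 10, 12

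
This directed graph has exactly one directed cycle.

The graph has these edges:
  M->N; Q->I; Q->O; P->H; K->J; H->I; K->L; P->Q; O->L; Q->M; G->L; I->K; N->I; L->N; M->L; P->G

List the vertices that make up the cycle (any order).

DFS with gray/black marking from I:
I gray
  K gray
    J gray
    J black
    L gray
      N gray
        N→I: I is gray → back edge
Back edge closes the cycle I → K → L → N → I; its vertices are {I, K, L, N}.

I, K, L, N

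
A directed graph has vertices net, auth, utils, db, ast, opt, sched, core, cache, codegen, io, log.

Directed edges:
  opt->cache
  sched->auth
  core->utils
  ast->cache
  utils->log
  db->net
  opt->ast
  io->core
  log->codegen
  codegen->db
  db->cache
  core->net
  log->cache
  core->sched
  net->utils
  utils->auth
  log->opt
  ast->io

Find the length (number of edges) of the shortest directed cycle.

5

For each vertex v, BFS finds the shortest path from v back to v.
The shortest such closed walk is net → utils → log → codegen → db → net, length 5.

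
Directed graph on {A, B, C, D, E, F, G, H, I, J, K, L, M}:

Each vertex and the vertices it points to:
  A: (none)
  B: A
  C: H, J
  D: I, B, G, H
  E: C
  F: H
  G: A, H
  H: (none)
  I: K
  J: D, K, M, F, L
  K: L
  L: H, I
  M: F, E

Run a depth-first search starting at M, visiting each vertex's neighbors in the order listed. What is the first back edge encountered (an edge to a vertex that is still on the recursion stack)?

DFS from M (visiting each vertex's neighbors in the order listed); mark gray on enter, black on exit:
M gray
  F gray
    H gray
    H black
  F black
  E gray
    C gray
      C→H: H black — skip
      J gray
        D gray
          I gray
            K gray
              L gray
                L→H: H black — skip
                L→I: I is gray → back edge
First back edge: L → I.

L→I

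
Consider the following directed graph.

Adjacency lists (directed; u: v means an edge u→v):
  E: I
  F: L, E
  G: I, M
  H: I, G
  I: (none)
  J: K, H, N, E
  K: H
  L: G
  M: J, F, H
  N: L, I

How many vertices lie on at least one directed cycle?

8

A vertex is on a directed cycle iff it belongs to a strongly connected component of size ≥ 2 (or has a self-loop).
The vertices on cycles are {F, G, H, J, K, L, M, N} — 8 in total.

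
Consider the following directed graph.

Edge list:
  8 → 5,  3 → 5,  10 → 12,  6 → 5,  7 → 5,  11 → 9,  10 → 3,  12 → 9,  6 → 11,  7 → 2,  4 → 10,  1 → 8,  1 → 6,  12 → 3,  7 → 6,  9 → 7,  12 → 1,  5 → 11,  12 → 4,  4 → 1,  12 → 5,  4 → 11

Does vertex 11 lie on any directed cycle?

Yes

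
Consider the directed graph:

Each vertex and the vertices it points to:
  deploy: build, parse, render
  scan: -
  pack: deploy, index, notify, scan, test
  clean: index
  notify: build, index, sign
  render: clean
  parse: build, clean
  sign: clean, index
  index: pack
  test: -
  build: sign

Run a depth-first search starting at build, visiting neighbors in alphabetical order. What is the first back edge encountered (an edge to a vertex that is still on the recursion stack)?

deploy→build

DFS from build (visiting neighbors in alphabetical order); mark gray on enter, black on exit:
build gray
  sign gray
    clean gray
      index gray
        pack gray
          deploy gray
            deploy→build: build is gray → back edge
First back edge: deploy → build.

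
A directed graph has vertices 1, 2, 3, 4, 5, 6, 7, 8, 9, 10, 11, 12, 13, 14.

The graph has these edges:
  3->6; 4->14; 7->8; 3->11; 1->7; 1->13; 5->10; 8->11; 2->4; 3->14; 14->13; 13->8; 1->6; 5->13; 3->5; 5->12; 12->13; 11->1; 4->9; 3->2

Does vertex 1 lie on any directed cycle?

Yes

1 is on a cycle iff 1 can reach itself via ≥1 edge.
1 → 7 → 8 → 11 → 1 — yes.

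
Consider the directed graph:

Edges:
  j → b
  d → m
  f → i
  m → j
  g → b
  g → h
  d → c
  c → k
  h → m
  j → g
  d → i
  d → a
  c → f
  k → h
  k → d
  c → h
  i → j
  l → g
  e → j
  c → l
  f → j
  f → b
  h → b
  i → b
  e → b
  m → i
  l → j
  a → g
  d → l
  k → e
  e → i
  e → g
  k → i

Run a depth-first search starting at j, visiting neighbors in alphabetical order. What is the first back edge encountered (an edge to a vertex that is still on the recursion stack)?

i→j

DFS from j (visiting neighbors in alphabetical order); mark gray on enter, black on exit:
j gray
  b gray
  b black
  g gray
    g→b: b black — skip
    h gray
      h→b: b black — skip
      m gray
        i gray
          i→b: b black — skip
          i→j: j is gray → back edge
First back edge: i → j.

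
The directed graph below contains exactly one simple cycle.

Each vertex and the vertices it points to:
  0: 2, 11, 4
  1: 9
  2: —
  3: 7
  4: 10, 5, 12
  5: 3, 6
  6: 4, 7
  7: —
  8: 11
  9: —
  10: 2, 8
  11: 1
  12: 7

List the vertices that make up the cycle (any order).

DFS with gray/black marking from 4:
4 gray
  10 gray
    2 gray
    2 black
    8 gray
      11 gray
        1 gray
          9 gray
          9 black
        1 black
      11 black
    8 black
  10 black
  5 gray
    3 gray
      7 gray
      7 black
    3 black
    6 gray
      6→4: 4 is gray → back edge
Back edge closes the cycle 4 → 5 → 6 → 4; its vertices are {4, 5, 6}.

4, 5, 6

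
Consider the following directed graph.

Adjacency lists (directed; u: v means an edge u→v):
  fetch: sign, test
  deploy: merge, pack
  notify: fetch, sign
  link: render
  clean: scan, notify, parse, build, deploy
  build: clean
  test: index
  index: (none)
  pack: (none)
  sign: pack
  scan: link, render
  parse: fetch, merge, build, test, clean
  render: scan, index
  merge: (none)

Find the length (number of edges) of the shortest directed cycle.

2

For each vertex v, BFS finds the shortest path from v back to v.
The shortest such closed walk is clean → build → clean, length 2.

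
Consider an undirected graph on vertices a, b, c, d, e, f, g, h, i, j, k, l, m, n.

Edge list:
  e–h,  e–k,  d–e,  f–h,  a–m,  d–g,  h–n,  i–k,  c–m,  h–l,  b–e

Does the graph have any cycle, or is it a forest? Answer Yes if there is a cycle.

No

DFS, tracking each vertex's parent; an edge to a visited non-parent vertex closes a cycle.
Start from b:
visit b (parent –)
  visit e (parent b)
    visit d (parent e)
      visit g (parent d)
        g–d: parent, skip
      d–e: parent, skip
    visit k (parent e)
      visit i (parent k)
        i–k: parent, skip
      k–e: parent, skip
    visit h (parent e)
      visit l (parent h)
        l–h: parent, skip
      h–e: parent, skip
      visit n (parent h)
        n–h: parent, skip
      visit f (parent h)
        f–h: parent, skip
    e–b: parent, skip
visit a (parent –)
  visit m (parent a)
    visit c (parent m)
      c–m: parent, skip
    m–a: parent, skip
visit j (parent –)
No non-parent visited neighbor found — the graph is a forest.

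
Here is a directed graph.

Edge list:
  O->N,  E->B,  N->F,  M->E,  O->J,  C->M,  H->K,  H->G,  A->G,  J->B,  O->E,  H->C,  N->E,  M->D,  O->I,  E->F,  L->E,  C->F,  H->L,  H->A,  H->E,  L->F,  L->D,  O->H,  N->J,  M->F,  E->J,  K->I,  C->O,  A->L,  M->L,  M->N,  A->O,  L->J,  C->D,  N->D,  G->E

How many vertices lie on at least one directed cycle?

A vertex is on a directed cycle iff it belongs to a strongly connected component of size ≥ 2 (or has a self-loop).
The vertices on cycles are {A, C, H, O} — 4 in total.

4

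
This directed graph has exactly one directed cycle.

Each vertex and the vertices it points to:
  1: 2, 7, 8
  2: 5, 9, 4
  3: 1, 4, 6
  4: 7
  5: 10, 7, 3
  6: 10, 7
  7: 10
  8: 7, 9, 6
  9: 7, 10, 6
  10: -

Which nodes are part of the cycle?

1, 2, 3, 5

DFS with gray/black marking from 3:
3 gray
  1 gray
    2 gray
      5 gray
        10 gray
        10 black
        7 gray
          7→10: 10 black — skip
        7 black
        5→3: 3 is gray → back edge
Back edge closes the cycle 3 → 1 → 2 → 5 → 3; its vertices are {1, 2, 3, 5}.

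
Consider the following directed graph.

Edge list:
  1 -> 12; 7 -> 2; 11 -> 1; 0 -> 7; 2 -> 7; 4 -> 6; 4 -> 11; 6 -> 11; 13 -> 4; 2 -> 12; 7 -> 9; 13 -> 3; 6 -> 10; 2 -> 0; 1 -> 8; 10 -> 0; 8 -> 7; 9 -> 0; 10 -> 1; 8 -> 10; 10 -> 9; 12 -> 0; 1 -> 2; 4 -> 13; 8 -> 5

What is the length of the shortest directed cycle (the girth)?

For each vertex v, BFS finds the shortest path from v back to v.
The shortest such closed walk is 4 → 13 → 4, length 2.

2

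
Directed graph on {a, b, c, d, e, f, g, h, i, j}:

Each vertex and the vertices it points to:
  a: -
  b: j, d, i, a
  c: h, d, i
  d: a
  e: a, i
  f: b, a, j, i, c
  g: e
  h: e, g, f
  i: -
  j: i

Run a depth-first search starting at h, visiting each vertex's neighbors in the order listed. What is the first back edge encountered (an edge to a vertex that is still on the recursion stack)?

DFS from h (visiting each vertex's neighbors in the order listed); mark gray on enter, black on exit:
h gray
  e gray
    a gray
    a black
    i gray
    i black
  e black
  g gray
    g→e: e black — skip
  g black
  f gray
    b gray
      j gray
        j→i: i black — skip
      j black
      d gray
        d→a: a black — skip
      d black
      b→i: i black — skip
      b→a: a black — skip
    b black
    f→a: a black — skip
    f→j: j black — skip
    f→i: i black — skip
    c gray
      c→h: h is gray → back edge
First back edge: c → h.

c->h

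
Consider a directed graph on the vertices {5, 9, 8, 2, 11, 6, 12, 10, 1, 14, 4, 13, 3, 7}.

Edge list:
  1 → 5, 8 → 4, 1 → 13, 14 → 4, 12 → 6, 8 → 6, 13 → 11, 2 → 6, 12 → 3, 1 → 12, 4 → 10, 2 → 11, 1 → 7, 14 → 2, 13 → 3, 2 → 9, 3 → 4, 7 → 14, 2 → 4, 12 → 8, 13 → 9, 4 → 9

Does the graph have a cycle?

No

DFS with white/gray/black marking, starting from 11:
11 gray
11 black
5 gray
5 black
9 gray
9 black
8 gray
  4 gray
    4→9: 9 black — skip
    10 gray
    10 black
  4 black
  6 gray
  6 black
8 black
2 gray
  2→4: 4 black — skip
  2→6: 6 black — skip
  2→11: 11 black — skip
  2→9: 9 black — skip
2 black
12 gray
  12→6: 6 black — skip
  3 gray
    3→4: 4 black — skip
  3 black
  12→8: 8 black — skip
12 black
1 gray
  13 gray
    13→3: 3 black — skip
    13→11: 11 black — skip
    13→9: 9 black — skip
  13 black
  1→5: 5 black — skip
  7 gray
    14 gray
      14→4: 4 black — skip
      14→2: 2 black — skip
    14 black
  7 black
  1→12: 12 black — skip
1 black
Every edge goes to a white or black vertex — no back edge, so the graph is acyclic.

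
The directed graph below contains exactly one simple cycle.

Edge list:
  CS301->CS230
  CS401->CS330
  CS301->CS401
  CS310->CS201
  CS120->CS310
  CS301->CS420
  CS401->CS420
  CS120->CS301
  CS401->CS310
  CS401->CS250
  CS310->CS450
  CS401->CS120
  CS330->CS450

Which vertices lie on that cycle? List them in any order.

CS120, CS301, CS401

DFS with gray/black marking from CS401:
CS401 gray
  CS250 gray
  CS250 black
  CS420 gray
  CS420 black
  CS120 gray
    CS310 gray
      CS201 gray
      CS201 black
      CS450 gray
      CS450 black
    CS310 black
    CS301 gray
      CS301→CS420: CS420 black — skip
      CS230 gray
      CS230 black
      CS301→CS401: CS401 is gray → back edge
Back edge closes the cycle CS401 → CS120 → CS301 → CS401; its vertices are {CS120, CS301, CS401}.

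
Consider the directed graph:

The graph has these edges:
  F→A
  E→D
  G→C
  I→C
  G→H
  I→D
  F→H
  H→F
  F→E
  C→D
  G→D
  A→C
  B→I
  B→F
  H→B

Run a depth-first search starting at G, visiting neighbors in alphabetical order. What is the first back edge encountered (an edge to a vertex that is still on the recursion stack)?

DFS from G (visiting neighbors in alphabetical order); mark gray on enter, black on exit:
G gray
  C gray
    D gray
    D black
  C black
  G→D: D black — skip
  H gray
    B gray
      F gray
        A gray
          A→C: C black — skip
        A black
        E gray
          E→D: D black — skip
        E black
        F→H: H is gray → back edge
First back edge: F → H.

F->H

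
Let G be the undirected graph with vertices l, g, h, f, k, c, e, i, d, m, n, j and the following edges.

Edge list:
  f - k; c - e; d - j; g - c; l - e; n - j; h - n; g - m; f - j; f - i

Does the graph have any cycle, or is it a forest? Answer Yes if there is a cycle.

No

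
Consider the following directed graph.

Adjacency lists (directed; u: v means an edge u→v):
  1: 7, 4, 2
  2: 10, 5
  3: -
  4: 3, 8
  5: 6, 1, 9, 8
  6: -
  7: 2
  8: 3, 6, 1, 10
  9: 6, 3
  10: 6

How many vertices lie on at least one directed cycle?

6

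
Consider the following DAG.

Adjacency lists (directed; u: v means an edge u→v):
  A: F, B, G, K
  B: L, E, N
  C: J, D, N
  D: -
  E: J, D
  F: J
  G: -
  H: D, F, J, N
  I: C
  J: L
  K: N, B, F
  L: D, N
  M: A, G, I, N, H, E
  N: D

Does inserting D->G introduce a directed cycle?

Adding D→G creates a cycle iff G can already reach D.
Explore from G: no path reaches D. The graph stays acyclic.

No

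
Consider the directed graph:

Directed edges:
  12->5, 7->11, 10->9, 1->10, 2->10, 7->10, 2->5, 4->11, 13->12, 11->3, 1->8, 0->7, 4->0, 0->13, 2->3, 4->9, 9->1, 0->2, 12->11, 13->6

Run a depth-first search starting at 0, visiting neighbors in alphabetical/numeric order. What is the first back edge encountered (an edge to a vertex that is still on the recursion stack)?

DFS from 0 (visiting neighbors in alphabetical/numeric order); mark gray on enter, black on exit:
0 gray
  2 gray
    3 gray
    3 black
    5 gray
    5 black
    10 gray
      9 gray
        1 gray
          8 gray
          8 black
          1→10: 10 is gray → back edge
First back edge: 1 → 10.

1→10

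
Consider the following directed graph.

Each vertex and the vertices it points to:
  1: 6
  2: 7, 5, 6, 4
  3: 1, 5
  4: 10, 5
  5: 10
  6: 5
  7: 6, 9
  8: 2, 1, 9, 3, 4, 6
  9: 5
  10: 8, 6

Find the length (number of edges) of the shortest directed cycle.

3

For each vertex v, BFS finds the shortest path from v back to v.
The shortest such closed walk is 8 → 4 → 10 → 8, length 3.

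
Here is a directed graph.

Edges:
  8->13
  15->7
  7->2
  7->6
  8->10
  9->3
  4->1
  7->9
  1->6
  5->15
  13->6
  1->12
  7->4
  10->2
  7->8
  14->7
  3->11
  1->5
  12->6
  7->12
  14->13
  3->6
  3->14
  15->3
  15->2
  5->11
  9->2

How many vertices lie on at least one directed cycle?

8

A vertex is on a directed cycle iff it belongs to a strongly connected component of size ≥ 2 (or has a self-loop).
The vertices on cycles are {1, 3, 4, 5, 7, 9, 14, 15} — 8 in total.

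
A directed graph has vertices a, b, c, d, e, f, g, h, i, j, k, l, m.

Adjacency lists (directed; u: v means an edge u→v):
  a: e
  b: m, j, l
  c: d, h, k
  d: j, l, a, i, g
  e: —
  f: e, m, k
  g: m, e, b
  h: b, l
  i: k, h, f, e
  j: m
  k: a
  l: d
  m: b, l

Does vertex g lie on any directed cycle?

Yes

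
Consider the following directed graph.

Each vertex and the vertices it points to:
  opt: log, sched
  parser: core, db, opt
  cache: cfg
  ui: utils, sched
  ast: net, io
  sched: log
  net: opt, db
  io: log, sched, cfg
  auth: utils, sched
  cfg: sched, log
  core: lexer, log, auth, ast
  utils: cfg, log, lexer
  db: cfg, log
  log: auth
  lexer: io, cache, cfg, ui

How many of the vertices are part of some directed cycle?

9

A vertex is on a directed cycle iff it belongs to a strongly connected component of size ≥ 2 (or has a self-loop).
The vertices on cycles are {io, ui, cfg, log, auth, cache, lexer, sched, utils} — 9 in total.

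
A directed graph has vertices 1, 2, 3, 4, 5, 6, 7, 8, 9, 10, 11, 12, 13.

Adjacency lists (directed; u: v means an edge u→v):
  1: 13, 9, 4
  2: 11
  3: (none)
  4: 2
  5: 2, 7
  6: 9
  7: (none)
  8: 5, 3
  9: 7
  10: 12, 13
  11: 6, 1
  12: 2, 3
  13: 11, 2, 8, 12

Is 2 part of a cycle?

Yes

2 is on a cycle iff 2 can reach itself via ≥1 edge.
2 → 11 → 1 → 13 → 2 — yes.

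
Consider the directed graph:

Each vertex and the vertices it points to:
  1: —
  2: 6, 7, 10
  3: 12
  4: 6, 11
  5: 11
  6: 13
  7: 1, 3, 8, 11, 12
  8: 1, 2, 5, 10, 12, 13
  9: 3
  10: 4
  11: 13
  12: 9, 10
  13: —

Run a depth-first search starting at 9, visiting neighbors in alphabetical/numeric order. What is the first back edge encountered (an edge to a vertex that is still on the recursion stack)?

12→9

DFS from 9 (visiting neighbors in alphabetical/numeric order); mark gray on enter, black on exit:
9 gray
  3 gray
    12 gray
      12→9: 9 is gray → back edge
First back edge: 12 → 9.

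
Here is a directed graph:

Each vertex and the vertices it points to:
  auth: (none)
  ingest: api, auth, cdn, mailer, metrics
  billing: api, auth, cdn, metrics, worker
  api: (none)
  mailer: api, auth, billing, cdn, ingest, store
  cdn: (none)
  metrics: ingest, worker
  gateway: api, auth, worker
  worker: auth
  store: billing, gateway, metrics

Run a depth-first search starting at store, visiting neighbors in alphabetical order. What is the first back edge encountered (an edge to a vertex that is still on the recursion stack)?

mailer→billing

DFS from store (visiting neighbors in alphabetical order); mark gray on enter, black on exit:
store gray
  billing gray
    api gray
    api black
    auth gray
    auth black
    cdn gray
    cdn black
    metrics gray
      ingest gray
        ingest→api: api black — skip
        ingest→auth: auth black — skip
        ingest→cdn: cdn black — skip
        mailer gray
          mailer→api: api black — skip
          mailer→auth: auth black — skip
          mailer→billing: billing is gray → back edge
First back edge: mailer → billing.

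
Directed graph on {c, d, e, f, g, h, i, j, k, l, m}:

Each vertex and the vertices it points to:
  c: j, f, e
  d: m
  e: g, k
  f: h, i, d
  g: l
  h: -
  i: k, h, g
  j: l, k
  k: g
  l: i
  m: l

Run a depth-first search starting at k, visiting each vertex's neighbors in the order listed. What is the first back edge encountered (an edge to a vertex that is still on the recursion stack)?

i→k

DFS from k (visiting each vertex's neighbors in the order listed); mark gray on enter, black on exit:
k gray
  g gray
    l gray
      i gray
        i→k: k is gray → back edge
First back edge: i → k.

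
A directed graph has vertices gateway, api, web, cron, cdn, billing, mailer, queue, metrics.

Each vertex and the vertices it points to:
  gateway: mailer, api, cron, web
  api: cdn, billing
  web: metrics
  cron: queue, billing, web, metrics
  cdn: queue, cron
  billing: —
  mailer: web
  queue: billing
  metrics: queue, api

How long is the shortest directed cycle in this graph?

4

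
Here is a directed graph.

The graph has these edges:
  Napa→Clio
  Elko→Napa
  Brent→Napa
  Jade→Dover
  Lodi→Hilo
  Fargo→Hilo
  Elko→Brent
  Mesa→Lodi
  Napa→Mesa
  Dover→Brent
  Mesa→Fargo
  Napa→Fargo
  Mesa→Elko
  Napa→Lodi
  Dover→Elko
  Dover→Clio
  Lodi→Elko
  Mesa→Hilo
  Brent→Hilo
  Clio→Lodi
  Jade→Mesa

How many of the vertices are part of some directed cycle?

6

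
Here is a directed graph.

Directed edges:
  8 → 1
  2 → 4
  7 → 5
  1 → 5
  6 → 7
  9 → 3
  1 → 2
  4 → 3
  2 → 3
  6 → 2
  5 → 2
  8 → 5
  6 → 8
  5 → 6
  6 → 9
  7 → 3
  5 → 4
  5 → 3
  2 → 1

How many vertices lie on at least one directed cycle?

6

A vertex is on a directed cycle iff it belongs to a strongly connected component of size ≥ 2 (or has a self-loop).
The vertices on cycles are {1, 2, 5, 6, 7, 8} — 6 in total.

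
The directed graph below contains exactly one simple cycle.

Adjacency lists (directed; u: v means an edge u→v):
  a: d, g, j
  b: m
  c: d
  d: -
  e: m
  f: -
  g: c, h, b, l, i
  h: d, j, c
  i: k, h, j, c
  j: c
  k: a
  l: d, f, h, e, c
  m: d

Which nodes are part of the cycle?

a, g, i, k

DFS with gray/black marking from a:
a gray
  d gray
  d black
  g gray
    c gray
      c→d: d black — skip
    c black
    h gray
      h→d: d black — skip
      j gray
        j→c: c black — skip
      j black
      h→c: c black — skip
    h black
    b gray
      m gray
        m→d: d black — skip
      m black
    b black
    l gray
      l→d: d black — skip
      f gray
      f black
      l→h: h black — skip
      e gray
        e→m: m black — skip
      e black
      l→c: c black — skip
    l black
    i gray
      k gray
        k→a: a is gray → back edge
Back edge closes the cycle a → g → i → k → a; its vertices are {a, g, i, k}.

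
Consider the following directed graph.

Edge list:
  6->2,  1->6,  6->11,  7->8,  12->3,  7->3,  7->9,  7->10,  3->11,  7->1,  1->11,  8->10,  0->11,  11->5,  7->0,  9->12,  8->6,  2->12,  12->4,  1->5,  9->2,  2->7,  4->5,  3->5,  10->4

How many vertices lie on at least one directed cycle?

6

A vertex is on a directed cycle iff it belongs to a strongly connected component of size ≥ 2 (or has a self-loop).
The vertices on cycles are {1, 2, 6, 7, 8, 9} — 6 in total.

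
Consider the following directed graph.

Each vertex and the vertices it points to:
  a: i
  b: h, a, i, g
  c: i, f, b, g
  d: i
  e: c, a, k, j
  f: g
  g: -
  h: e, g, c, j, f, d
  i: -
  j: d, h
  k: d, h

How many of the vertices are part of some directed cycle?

6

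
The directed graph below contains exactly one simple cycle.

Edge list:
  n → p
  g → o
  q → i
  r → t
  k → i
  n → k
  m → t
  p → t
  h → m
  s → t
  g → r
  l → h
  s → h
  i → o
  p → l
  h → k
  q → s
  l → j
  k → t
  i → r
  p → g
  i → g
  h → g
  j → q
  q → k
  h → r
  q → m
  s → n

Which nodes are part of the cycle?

DFS with gray/black marking from n:
n gray
  k gray
    t gray
    t black
    i gray
      o gray
      o black
      g gray
        r gray
          r→t: t black — skip
        r black
        g→o: o black — skip
      g black
      i→r: r black — skip
    i black
  k black
  p gray
    p→t: t black — skip
    l gray
      j gray
        q gray
          q→k: k black — skip
          m gray
            m→t: t black — skip
          m black
          q→i: i black — skip
          s gray
            h gray
              h→r: r black — skip
              h→g: g black — skip
              h→k: k black — skip
              h→m: m black — skip
            h black
            s→n: n is gray → back edge
Back edge closes the cycle n → p → l → j → q → s → n; its vertices are {j, l, n, p, q, s}.

j, l, n, p, q, s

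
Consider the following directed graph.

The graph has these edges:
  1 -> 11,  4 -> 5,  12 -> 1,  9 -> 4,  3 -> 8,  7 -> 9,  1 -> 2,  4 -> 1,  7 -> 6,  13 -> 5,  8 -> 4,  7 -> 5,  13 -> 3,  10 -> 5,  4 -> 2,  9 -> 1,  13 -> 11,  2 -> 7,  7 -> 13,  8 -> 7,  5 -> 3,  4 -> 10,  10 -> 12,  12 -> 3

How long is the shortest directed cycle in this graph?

For each vertex v, BFS finds the shortest path from v back to v.
The shortest such closed walk is 8 → 4 → 5 → 3 → 8, length 4.

4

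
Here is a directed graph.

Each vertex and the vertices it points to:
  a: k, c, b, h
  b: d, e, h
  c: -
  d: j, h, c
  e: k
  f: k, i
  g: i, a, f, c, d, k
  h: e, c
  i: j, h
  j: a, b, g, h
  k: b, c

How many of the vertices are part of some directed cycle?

10

A vertex is on a directed cycle iff it belongs to a strongly connected component of size ≥ 2 (or has a self-loop).
The vertices on cycles are {a, b, d, e, f, g, h, i, j, k} — 10 in total.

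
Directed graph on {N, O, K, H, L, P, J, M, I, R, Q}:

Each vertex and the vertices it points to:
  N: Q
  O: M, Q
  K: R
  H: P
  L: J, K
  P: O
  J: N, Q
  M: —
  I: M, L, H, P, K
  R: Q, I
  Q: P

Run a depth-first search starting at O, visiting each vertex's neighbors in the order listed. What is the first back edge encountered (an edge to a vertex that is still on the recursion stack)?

P→O

DFS from O (visiting each vertex's neighbors in the order listed); mark gray on enter, black on exit:
O gray
  M gray
  M black
  Q gray
    P gray
      P→O: O is gray → back edge
First back edge: P → O.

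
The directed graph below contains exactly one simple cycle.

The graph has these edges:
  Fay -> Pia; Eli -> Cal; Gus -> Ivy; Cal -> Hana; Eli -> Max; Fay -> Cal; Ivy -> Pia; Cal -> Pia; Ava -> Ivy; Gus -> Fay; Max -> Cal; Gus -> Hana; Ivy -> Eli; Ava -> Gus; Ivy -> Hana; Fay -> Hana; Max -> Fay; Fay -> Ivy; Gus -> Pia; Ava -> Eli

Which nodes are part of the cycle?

DFS with gray/black marking from Eli:
Eli gray
  Max gray
    Cal gray
      Hana gray
      Hana black
      Pia gray
      Pia black
    Cal black
    Fay gray
      Fay→Pia: Pia black — skip
      Ivy gray
        Ivy→Eli: Eli is gray → back edge
Back edge closes the cycle Eli → Max → Fay → Ivy → Eli; its vertices are {Eli, Fay, Ivy, Max}.

Eli, Fay, Ivy, Max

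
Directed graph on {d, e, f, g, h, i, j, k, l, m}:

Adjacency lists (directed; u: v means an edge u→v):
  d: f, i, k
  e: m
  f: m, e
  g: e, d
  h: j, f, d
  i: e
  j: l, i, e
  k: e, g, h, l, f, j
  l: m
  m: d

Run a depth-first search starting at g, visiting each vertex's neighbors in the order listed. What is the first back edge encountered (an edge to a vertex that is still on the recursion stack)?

DFS from g (visiting each vertex's neighbors in the order listed); mark gray on enter, black on exit:
g gray
  e gray
    m gray
      d gray
        f gray
          f→m: m is gray → back edge
First back edge: f → m.

f->m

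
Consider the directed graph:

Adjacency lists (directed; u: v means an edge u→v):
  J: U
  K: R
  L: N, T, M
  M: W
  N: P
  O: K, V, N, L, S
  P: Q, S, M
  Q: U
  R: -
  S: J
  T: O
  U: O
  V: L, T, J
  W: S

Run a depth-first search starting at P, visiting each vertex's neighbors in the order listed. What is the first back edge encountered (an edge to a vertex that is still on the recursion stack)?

N→P

DFS from P (visiting each vertex's neighbors in the order listed); mark gray on enter, black on exit:
P gray
  Q gray
    U gray
      O gray
        K gray
          R gray
          R black
        K black
        V gray
          L gray
            N gray
              N→P: P is gray → back edge
First back edge: N → P.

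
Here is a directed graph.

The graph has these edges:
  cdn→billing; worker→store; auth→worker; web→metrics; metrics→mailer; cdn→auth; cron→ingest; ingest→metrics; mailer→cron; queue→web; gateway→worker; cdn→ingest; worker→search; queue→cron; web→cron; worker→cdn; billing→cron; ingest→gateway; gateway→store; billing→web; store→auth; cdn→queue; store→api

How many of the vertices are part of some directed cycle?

A vertex is on a directed cycle iff it belongs to a strongly connected component of size ≥ 2 (or has a self-loop).
The vertices on cycles are {cdn, web, auth, cron, queue, store, ingest, mailer, worker, billing, gateway, metrics} — 12 in total.

12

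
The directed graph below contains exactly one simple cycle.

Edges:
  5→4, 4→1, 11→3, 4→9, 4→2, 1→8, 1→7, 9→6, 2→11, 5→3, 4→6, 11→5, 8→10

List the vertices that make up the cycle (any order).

2, 4, 5, 11

DFS with gray/black marking from 4:
4 gray
  6 gray
  6 black
  1 gray
    7 gray
    7 black
    8 gray
      10 gray
      10 black
    8 black
  1 black
  9 gray
    9→6: 6 black — skip
  9 black
  2 gray
    11 gray
      5 gray
        3 gray
        3 black
        5→4: 4 is gray → back edge
Back edge closes the cycle 4 → 2 → 11 → 5 → 4; its vertices are {2, 4, 5, 11}.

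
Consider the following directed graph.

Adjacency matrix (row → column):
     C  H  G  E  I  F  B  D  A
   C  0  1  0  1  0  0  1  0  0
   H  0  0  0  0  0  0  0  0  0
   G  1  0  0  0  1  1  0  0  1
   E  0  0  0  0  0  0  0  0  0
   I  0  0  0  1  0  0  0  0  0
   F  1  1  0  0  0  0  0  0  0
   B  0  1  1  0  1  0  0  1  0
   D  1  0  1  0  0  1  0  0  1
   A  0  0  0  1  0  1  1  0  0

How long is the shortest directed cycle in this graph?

For each vertex v, BFS finds the shortest path from v back to v.
The shortest such closed walk is B → G → C → B, length 3.

3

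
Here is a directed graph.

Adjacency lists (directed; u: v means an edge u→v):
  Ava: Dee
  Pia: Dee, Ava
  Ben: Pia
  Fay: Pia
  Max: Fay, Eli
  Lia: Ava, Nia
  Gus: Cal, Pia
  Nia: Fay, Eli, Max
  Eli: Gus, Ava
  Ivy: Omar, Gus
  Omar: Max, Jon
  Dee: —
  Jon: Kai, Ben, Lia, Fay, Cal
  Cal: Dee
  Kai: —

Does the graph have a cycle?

No

DFS with white/gray/black marking, starting from Ava:
Ava gray
  Dee gray
  Dee black
Ava black
Pia gray
  Pia→Dee: Dee black — skip
  Pia→Ava: Ava black — skip
Pia black
Ben gray
  Ben→Pia: Pia black — skip
Ben black
Fay gray
  Fay→Pia: Pia black — skip
Fay black
Max gray
  Max→Fay: Fay black — skip
  Eli gray
    Gus gray
      Cal gray
        Cal→Dee: Dee black — skip
      Cal black
      Gus→Pia: Pia black — skip
    Gus black
    Eli→Ava: Ava black — skip
  Eli black
Max black
Lia gray
  Lia→Ava: Ava black — skip
  Nia gray
    Nia→Fay: Fay black — skip
    Nia→Eli: Eli black — skip
    Nia→Max: Max black — skip
  Nia black
Lia black
Ivy gray
  Omar gray
    Omar→Max: Max black — skip
    Jon gray
      Kai gray
      Kai black
      Jon→Ben: Ben black — skip
      Jon→Lia: Lia black — skip
      Jon→Fay: Fay black — skip
      Jon→Cal: Cal black — skip
    Jon black
  Omar black
  Ivy→Gus: Gus black — skip
Ivy black
Every edge goes to a white or black vertex — no back edge, so the graph is acyclic.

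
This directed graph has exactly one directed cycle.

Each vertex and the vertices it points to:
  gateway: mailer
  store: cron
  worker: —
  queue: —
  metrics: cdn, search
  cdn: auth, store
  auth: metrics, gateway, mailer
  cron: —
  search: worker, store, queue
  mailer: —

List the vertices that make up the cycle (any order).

DFS with gray/black marking from auth:
auth gray
  metrics gray
    cdn gray
      cdn→auth: auth is gray → back edge
Back edge closes the cycle auth → metrics → cdn → auth; its vertices are {cdn, auth, metrics}.

cdn, auth, metrics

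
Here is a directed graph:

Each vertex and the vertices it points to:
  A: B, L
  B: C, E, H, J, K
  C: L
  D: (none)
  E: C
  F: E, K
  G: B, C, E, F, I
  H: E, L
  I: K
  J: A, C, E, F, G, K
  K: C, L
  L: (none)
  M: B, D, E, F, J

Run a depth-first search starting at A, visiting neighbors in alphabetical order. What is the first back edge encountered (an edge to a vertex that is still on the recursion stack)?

J->A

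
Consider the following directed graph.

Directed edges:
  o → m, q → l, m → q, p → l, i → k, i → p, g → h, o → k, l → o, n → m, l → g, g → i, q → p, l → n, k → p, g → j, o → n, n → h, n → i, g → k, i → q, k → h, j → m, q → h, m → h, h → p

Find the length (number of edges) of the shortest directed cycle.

For each vertex v, BFS finds the shortest path from v back to v.
The shortest such closed walk is l → g → k → p → l, length 4.

4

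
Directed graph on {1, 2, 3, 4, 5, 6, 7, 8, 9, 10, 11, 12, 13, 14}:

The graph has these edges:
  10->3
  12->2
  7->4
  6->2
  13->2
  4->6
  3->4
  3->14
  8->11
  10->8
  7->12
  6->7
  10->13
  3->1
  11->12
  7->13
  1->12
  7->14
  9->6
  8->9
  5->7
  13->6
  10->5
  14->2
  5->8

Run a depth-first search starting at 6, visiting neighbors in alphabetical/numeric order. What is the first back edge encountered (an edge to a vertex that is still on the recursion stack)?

4->6

DFS from 6 (visiting neighbors in alphabetical/numeric order); mark gray on enter, black on exit:
6 gray
  2 gray
  2 black
  7 gray
    4 gray
      4→6: 6 is gray → back edge
First back edge: 4 → 6.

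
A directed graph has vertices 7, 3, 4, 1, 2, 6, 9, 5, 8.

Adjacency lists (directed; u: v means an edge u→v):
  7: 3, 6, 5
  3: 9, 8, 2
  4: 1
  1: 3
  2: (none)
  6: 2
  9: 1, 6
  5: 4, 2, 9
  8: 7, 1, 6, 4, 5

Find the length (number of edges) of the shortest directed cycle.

For each vertex v, BFS finds the shortest path from v back to v.
The shortest such closed walk is 8 → 1 → 3 → 8, length 3.

3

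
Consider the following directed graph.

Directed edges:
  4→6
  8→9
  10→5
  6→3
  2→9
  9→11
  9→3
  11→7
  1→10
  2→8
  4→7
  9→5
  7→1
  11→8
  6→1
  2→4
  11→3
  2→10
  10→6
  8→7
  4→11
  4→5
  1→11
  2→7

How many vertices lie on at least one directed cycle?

A vertex is on a directed cycle iff it belongs to a strongly connected component of size ≥ 2 (or has a self-loop).
The vertices on cycles are {1, 6, 7, 8, 9, 10, 11} — 7 in total.

7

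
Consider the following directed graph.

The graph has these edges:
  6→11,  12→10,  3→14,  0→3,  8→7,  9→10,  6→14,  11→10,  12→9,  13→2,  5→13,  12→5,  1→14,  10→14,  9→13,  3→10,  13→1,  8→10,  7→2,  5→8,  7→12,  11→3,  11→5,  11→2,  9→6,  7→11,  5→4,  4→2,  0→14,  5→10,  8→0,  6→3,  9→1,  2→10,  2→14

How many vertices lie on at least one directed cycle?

A vertex is on a directed cycle iff it belongs to a strongly connected component of size ≥ 2 (or has a self-loop).
The vertices on cycles are {5, 6, 7, 8, 9, 11, 12} — 7 in total.

7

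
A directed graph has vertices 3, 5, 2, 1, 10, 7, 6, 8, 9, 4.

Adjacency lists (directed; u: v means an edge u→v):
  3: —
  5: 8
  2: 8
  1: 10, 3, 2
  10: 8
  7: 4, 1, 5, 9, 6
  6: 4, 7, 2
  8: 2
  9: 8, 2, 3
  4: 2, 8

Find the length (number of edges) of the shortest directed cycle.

For each vertex v, BFS finds the shortest path from v back to v.
The shortest such closed walk is 7 → 6 → 7, length 2.

2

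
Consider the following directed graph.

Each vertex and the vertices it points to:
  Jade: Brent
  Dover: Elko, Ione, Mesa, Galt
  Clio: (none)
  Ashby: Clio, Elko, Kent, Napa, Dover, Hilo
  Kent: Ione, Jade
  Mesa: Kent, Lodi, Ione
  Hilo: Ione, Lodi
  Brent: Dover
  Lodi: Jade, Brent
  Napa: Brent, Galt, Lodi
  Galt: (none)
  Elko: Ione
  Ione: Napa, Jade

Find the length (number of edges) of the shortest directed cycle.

4

For each vertex v, BFS finds the shortest path from v back to v.
The shortest such closed walk is Dover → Ione → Jade → Brent → Dover, length 4.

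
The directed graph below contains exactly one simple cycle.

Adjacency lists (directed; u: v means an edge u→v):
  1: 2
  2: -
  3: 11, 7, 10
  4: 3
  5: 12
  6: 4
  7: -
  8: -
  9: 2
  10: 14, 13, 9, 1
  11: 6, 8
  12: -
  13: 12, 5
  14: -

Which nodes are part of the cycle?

3, 4, 6, 11

DFS with gray/black marking from 3:
3 gray
  11 gray
    6 gray
      4 gray
        4→3: 3 is gray → back edge
Back edge closes the cycle 3 → 11 → 6 → 4 → 3; its vertices are {3, 4, 6, 11}.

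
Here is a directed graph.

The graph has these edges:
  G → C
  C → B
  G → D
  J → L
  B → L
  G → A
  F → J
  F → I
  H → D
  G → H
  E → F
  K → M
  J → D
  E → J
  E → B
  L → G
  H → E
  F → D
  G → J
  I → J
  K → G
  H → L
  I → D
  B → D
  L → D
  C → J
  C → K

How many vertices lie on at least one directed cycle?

10

A vertex is on a directed cycle iff it belongs to a strongly connected component of size ≥ 2 (or has a self-loop).
The vertices on cycles are {B, C, E, F, G, H, I, J, K, L} — 10 in total.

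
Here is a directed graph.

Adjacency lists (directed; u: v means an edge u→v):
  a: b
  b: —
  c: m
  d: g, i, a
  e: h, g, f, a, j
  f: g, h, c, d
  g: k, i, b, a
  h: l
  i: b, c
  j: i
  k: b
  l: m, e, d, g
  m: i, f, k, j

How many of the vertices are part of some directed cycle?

10

A vertex is on a directed cycle iff it belongs to a strongly connected component of size ≥ 2 (or has a self-loop).
The vertices on cycles are {c, d, e, f, g, h, i, j, l, m} — 10 in total.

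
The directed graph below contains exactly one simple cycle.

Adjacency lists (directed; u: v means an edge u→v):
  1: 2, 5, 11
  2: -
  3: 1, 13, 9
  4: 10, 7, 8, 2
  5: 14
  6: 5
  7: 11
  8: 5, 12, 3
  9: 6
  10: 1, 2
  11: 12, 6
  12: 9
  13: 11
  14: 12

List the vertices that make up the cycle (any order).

5, 6, 9, 12, 14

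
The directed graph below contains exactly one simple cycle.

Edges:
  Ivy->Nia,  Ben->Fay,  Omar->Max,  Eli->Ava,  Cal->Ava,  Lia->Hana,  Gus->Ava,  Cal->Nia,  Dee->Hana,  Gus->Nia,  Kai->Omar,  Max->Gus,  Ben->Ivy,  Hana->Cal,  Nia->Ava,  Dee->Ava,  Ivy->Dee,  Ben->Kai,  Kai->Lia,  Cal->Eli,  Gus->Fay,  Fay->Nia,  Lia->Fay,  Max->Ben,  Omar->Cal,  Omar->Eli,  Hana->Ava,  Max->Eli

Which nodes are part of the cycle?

Ben, Kai, Max, Omar

DFS with gray/black marking from Max:
Max gray
  Eli gray
    Ava gray
    Ava black
  Eli black
  Gus gray
    Fay gray
      Nia gray
        Nia→Ava: Ava black — skip
      Nia black
    Fay black
    Gus→Nia: Nia black — skip
    Gus→Ava: Ava black — skip
  Gus black
  Ben gray
    Kai gray
      Omar gray
        Omar→Eli: Eli black — skip
        Cal gray
          Cal→Nia: Nia black — skip
          Cal→Ava: Ava black — skip
          Cal→Eli: Eli black — skip
        Cal black
        Omar→Max: Max is gray → back edge
Back edge closes the cycle Max → Ben → Kai → Omar → Max; its vertices are {Ben, Kai, Max, Omar}.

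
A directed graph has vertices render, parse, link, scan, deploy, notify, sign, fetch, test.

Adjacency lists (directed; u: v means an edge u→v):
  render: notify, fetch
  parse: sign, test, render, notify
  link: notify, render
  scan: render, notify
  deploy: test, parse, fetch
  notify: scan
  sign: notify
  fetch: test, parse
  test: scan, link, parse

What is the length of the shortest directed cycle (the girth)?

2

For each vertex v, BFS finds the shortest path from v back to v.
The shortest such closed walk is test → parse → test, length 2.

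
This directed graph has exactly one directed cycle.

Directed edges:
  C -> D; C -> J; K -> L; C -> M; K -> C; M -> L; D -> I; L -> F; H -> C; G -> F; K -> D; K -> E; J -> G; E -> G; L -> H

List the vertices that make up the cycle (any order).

C, H, L, M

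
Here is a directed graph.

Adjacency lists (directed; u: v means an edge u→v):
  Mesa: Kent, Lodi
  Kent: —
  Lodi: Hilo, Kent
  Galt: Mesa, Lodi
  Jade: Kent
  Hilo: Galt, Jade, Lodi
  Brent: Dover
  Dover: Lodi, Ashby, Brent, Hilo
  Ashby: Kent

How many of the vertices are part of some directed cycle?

6

A vertex is on a directed cycle iff it belongs to a strongly connected component of size ≥ 2 (or has a self-loop).
The vertices on cycles are {Galt, Hilo, Lodi, Mesa, Brent, Dover} — 6 in total.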